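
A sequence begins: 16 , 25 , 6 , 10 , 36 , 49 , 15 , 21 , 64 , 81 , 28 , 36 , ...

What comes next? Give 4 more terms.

Positions follow the repeating pattern AABB; grouping by letter gives 2 tracks.
Track A: 16, 25, 36, 49, 64, 81 (perfect squares starting at 4²).
Track B: 6, 10, 15, 21, 28, 36 (the triangular numbers T_3, T_4, …).
Position 13 → track A, term 7 = 100.
Position 14 falls in track A as its term 8, giving 121.
Position 15 falls in track B as its term 7, giving 45.
Position 16 → track B, term 8 = 55.

100, 121, 45, 55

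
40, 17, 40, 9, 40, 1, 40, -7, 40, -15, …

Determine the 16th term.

Positions 1, 3, 5, … form one subsequence and positions 2, 4, 6, … form another.
Track A: 40, 40, 40, 40, 40 — the constant sequence 40.
Track B: 17, 9, 1, -7, -15 — subtracting 8 each time.
The 16th slot belongs to track B; its 8th term is -39.

-39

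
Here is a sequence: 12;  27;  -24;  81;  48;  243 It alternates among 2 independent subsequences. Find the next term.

-96

Positions 1, 3, 5, … form one subsequence and positions 2, 4, 6, … form another.
Track A: 12, -24, 48. Multiplying by -2 each time.
Track B: 27, 81, 243. Successive powers of 3.
Position 7 falls in track A as its term 4, giving -96.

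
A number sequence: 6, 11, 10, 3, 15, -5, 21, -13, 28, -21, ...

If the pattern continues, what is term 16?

Positions 1, 3, 5, … form one subsequence and positions 2, 4, 6, … form another.
Track A: 6, 10, 15, 21, 28 (the triangular numbers T_3, T_4, …).
Track B: 11, 3, -5, -13, -21 (arithmetic with common difference −8).
The 16th slot belongs to track B; its 8th term is -45.

-45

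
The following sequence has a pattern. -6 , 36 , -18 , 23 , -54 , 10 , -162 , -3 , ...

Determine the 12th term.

Positions 1, 3, 5, … form one subsequence and positions 2, 4, 6, … form another.
Subsequence A: -6, -18, -54, -162. Geometric, ×3 each step.
Subsequence B: 36, 23, 10, -3. Subtracting 13 each time.
Position 12 → subsequence B, term 6 = -29.

-29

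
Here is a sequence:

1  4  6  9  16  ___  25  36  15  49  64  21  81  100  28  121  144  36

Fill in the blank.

10

Positions follow the repeating pattern AAB; grouping by letter gives 2 tracks.
Track A: 1, 4, 9, 16, 25, 36, 49, 64, 81, 100, 121, 144 — perfect squares starting at 1².
Track B: 6, ?, 15, 21, 28, 36 — triangular numbers n(n+1)/2 for n = 3, 4, ….
The gap is track B's term 2; the rule gives 10.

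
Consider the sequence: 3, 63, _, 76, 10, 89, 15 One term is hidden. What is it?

Split by position mod 2 into 2 tracks.
Subsequence A: 3, ?, 10, 15. Triangular numbers n(n+1)/2 for n = 2, 3, ….
Subsequence B: 63, 76, 89. Arithmetic with common difference +13.
Subsequence A's pattern makes the blank 6.

6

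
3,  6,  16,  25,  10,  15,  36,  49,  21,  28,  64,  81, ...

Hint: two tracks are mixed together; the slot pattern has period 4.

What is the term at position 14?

The slot pattern repeats as AABB (period 4), so there are 2 interleaved tracks.
Subsequence A: 3, 6, 10, 15, 21, 28 (triangular numbers n(n+1)/2 for n = 2, 3, …).
Subsequence B: 16, 25, 36, 49, 64, 81 (the squares 4², 5², 6², …).
The 14th slot belongs to subsequence A; its 8th term is 45.

45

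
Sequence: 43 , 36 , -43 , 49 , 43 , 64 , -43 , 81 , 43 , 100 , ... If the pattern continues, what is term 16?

Taking every 2nd term gives 2 separate tracks.
Subsequence A is 43, -43, 43, -43, 43, which is the oscillation 43·(−1)^(n+1).
Subsequence B is 36, 49, 64, 81, 100, which is consecutive squares n² from n = 6.
Position 16 falls in subsequence B as its term 8, giving 169.

169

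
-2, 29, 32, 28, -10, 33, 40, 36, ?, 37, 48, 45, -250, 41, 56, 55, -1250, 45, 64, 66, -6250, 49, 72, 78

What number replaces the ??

Taking every 4th term gives 4 separate tracks.
Track A: -2, -10, ?, -250, -1250, -6250 — geometric, ×5 each step.
Track B: 29, 33, 37, 41, 45, 49 — arithmetic with common difference +4.
Track C: 32, 40, 48, 56, 64, 72 — adding 8 each time.
Track D: 28, 36, 45, 55, 66, 78 — triangular numbers n(n+1)/2 for n = 7, 8, ….
Track A's pattern makes the blank -50.

-50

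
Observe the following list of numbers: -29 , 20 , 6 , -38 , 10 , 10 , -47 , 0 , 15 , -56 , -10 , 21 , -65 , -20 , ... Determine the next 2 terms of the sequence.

28, -74

Taking every 3rd term gives 3 separate tracks.
Track A = -29, -38, -47, -56, -65: subtracting 9 each time.
Track B = 20, 10, 0, -10, -20: arithmetic with common difference −10.
Track C = 6, 10, 15, 21: the triangular numbers T_3, T_4, ….
Position 15 → track C, term 5 = 28.
Position 16 falls in track A as its term 6, giving -74.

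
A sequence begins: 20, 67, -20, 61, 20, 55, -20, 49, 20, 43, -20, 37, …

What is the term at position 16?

25

The terms cycle through 2 interleaved subsequences.
Stream A: 20, -20, 20, -20, 20, -20 — the oscillation 20·(−1)^(n+1).
Stream B: 67, 61, 55, 49, 43, 37 — subtracting 6 each time.
Term 16 comes from stream B (its 8th entry): 25.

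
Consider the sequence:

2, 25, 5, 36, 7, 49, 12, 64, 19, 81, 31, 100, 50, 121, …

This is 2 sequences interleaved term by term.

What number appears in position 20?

196

Odd-indexed and even-indexed terms follow separate rules.
Subsequence A: 2, 5, 7, 12, 19, 31, 50 (each term equals the sum of the previous two).
Subsequence B: 25, 36, 49, 64, 81, 100, 121 (perfect squares starting at 5²).
Position 20 falls in subsequence B as its term 10, giving 196.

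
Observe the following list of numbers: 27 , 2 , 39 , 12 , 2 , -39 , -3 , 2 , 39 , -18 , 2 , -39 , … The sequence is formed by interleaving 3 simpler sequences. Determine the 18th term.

Read the sequence 3 terms at a time; column i is its own pattern.
Track A is 27, 12, -3, -18, which is linear: a_n = 42 − 15·n.
Track B is 2, 2, 2, 2, which is constant 2.
Track C is 39, -39, 39, -39, which is oscillating between 39 and -39.
Position 18 falls in track C as its term 6, giving -39.

-39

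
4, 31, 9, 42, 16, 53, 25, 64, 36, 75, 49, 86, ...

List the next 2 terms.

Split by position mod 2 into 2 tracks.
Track A = 4, 9, 16, 25, 36, 49: perfect squares starting at 2².
Track B = 31, 42, 53, 64, 75, 86: adding 11 each time.
Position 13 → track A, term 7 = 64.
Position 14 falls in track B as its term 7, giving 97.

64, 97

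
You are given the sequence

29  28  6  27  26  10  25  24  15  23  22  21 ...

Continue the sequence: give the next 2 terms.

21, 20

Positions follow the repeating pattern AAB; grouping by letter gives 2 tracks.
Track A: 29, 28, 27, 26, 25, 24, 23, 22 (arithmetic, step −1).
Track B: 6, 10, 15, 21 (triangular numbers n(n+1)/2 for n = 3, 4, …).
Position 13 falls in track A as its term 9, giving 21.
Position 14 → track A, term 10 = 20.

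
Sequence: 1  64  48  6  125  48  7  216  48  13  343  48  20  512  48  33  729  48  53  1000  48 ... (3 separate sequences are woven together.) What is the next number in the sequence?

Read the sequence 3 terms at a time; column i is its own pattern.
Stream A is 1, 6, 7, 13, 20, 33, 53, which is each term equals the sum of the previous two.
Stream B is 64, 125, 216, 343, 512, 729, 1000, which is the cubes 4³, 5³, 6³, ….
Stream C is 48, 48, 48, 48, 48, 48, 48, which is always 48.
Position 22 → stream A, term 8 = 86.

86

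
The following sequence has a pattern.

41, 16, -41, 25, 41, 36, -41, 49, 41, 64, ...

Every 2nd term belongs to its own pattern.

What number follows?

Positions 1, 3, 5, … form one subsequence and positions 2, 4, 6, … form another.
Track A: 41, -41, 41, -41, 41. Alternating ±41.
Track B: 16, 25, 36, 49, 64. Consecutive squares n² from n = 4.
Position 11 → track A, term 6 = -41.

-41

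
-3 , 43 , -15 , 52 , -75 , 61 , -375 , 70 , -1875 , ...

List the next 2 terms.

79, -9375

Positions 1, 3, 5, … form one subsequence and positions 2, 4, 6, … form another.
Subsequence A: -3, -15, -75, -375, -1875 — geometric, ×5 each step.
Subsequence B: 43, 52, 61, 70 — arithmetic, step +9.
Position 10 → subsequence B, term 5 = 79.
Position 11 falls in subsequence A as its term 6, giving -9375.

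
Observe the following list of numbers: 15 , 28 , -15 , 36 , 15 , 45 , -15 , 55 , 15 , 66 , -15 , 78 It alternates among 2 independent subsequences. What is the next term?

15

Positions 1, 3, 5, … form one subsequence and positions 2, 4, 6, … form another.
Track A: 15, -15, 15, -15, 15, -15 (alternating ±15).
Track B: 28, 36, 45, 55, 66, 78 (triangular numbers n(n+1)/2 for n = 7, 8, …).
Position 13 → track A, term 7 = 15.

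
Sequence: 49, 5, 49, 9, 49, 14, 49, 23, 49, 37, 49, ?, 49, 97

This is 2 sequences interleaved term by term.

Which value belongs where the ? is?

The terms cycle through 2 interleaved subsequences.
Track A: 49, 49, 49, 49, 49, 49, 49 — constant 49.
Track B: 5, 9, 14, 23, 37, ?, 97 — a Fibonacci-like recurrence a_n = a_{n-1} + a_{n-2}.
The gap is track B's term 6; the rule gives 60.

60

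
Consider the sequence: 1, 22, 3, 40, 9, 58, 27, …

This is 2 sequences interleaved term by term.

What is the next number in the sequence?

76

Odd-indexed and even-indexed terms follow separate rules.
Stream A = 1, 3, 9, 27: successive powers of 3.
Stream B = 22, 40, 58: arithmetic with common difference +18.
Position 8 falls in stream B as its term 4, giving 76.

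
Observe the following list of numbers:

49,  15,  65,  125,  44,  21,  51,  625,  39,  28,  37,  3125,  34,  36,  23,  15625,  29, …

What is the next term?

Split by position mod 4 into 4 tracks.
Subsequence A: 49, 44, 39, 34, 29 (subtracting 5 each time).
Subsequence B: 15, 21, 28, 36 (triangular numbers n(n+1)/2 for n = 5, 6, …).
Subsequence C: 65, 51, 37, 23 (linear: a_n = 79 − 14·n).
Subsequence D: 125, 625, 3125, 15625 (powers 5^3, 5^4, 5^5, …).
The 18th slot belongs to subsequence B; its 5th term is 45.

45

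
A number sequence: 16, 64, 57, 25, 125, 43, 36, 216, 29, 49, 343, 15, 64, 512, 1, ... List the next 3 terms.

81, 729, -13

Read the sequence 3 terms at a time; column i is its own pattern.
Track A: 16, 25, 36, 49, 64 — consecutive squares n² from n = 4.
Track B: 64, 125, 216, 343, 512 — the cubes 4³, 5³, 6³, ….
Track C: 57, 43, 29, 15, 1 — subtracting 14 each time.
The 16th slot belongs to track A; its 6th term is 81.
Position 17 → track B, term 6 = 729.
Term 18 comes from track C (its 6th entry): -13.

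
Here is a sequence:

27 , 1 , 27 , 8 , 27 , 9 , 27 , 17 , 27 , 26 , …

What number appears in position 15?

27

The terms cycle through 2 interleaved subsequences.
Track A: 27, 27, 27, 27, 27. Always 27.
Track B: 1, 8, 9, 17, 26. A Fibonacci-like recurrence a_n = a_{n-1} + a_{n-2}.
Position 15 → track A, term 8 = 27.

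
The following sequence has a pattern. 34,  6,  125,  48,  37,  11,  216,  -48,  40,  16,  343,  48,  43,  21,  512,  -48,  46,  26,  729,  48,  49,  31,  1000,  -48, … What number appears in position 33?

58

Read the sequence 4 terms at a time; column i is its own pattern.
Track A = 34, 37, 40, 43, 46, 49: linear: a_n = 31 + 3·n.
Track B = 6, 11, 16, 21, 26, 31: arithmetic, step +5.
Track C = 125, 216, 343, 512, 729, 1000: perfect cubes starting at 5³.
Track D = 48, -48, 48, -48, 48, -48: oscillating between 48 and -48.
Term 33 comes from track A (its 9th entry): 58.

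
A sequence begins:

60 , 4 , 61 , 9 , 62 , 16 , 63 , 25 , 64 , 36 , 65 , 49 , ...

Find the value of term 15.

67

Positions 1, 3, 5, … form one subsequence and positions 2, 4, 6, … form another.
Stream A = 60, 61, 62, 63, 64, 65: adding 1 each time.
Stream B = 4, 9, 16, 25, 36, 49: perfect squares starting at 2².
Position 15 falls in stream A as its term 8, giving 67.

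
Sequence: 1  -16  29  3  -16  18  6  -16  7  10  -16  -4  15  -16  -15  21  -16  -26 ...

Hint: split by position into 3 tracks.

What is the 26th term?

Split by position mod 3: positions 1, 4, 7, … form one track, and each other residue class forms its own.
Subsequence A: 1, 3, 6, 10, 15, 21 — triangular numbers starting at T_1.
Subsequence B: -16, -16, -16, -16, -16, -16 — the constant sequence -16.
Subsequence C: 29, 18, 7, -4, -15, -26 — arithmetic, step −11.
Term 26 comes from subsequence B (its 9th entry): -16.

-16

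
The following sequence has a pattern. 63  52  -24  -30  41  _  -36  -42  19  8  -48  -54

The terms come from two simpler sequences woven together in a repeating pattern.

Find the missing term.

Positions follow the repeating pattern AABB; grouping by letter gives 2 tracks.
Track A: 63, 52, 41, ?, 19, 8. Arithmetic with common difference −11.
Track B: -24, -30, -36, -42, -48, -54. Subtracting 6 each time.
The gap is track A's term 4; the rule gives 30.

30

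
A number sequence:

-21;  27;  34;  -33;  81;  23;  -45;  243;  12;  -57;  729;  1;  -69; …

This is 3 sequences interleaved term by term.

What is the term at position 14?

2187

The terms cycle through 3 interleaved subsequences.
Track A is -21, -33, -45, -57, -69, which is linear: a_n = -9 − 12·n.
Track B is 27, 81, 243, 729, which is successive powers of 3.
Track C is 34, 23, 12, 1, which is linear: a_n = 45 − 11·n.
Position 14 falls in track B as its term 5, giving 2187.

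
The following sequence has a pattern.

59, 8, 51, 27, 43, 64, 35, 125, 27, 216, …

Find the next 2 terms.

Split by position mod 2 into 2 tracks.
Track A: 59, 51, 43, 35, 27 (subtracting 8 each time).
Track B: 8, 27, 64, 125, 216 (consecutive cubes n³ from n = 2).
Position 11 → track A, term 6 = 19.
The 12th slot belongs to track B; its 6th term is 343.

19, 343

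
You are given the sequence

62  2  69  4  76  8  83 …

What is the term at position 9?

The terms cycle through 2 interleaved subsequences.
Stream A is 62, 69, 76, 83, which is linear: a_n = 55 + 7·n.
Stream B is 2, 4, 8, which is powers 2^1, 2^2, 2^3, ….
Term 9 comes from stream A (its 5th entry): 90.

90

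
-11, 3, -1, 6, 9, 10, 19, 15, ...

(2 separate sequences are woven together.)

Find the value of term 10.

The terms cycle through 2 interleaved subsequences.
Stream A: -11, -1, 9, 19. Adding 10 each time.
Stream B: 3, 6, 10, 15. Triangular numbers n(n+1)/2 for n = 2, 3, ….
Position 10 falls in stream B as its term 5, giving 21.

21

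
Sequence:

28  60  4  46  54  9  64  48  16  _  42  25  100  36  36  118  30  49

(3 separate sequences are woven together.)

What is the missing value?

Split by position mod 3: positions 1, 4, 7, … form one track, and each other residue class forms its own.
Subsequence A: 28, 46, 64, ?, 100, 118 (arithmetic with common difference +18).
Subsequence B: 60, 54, 48, 42, 36, 30 (arithmetic with common difference −6).
Subsequence C: 4, 9, 16, 25, 36, 49 (perfect squares starting at 2²).
Subsequence A's pattern makes the blank 82.

82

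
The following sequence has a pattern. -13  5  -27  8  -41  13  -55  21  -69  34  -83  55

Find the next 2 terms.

-97, 89

Odd-indexed and even-indexed terms follow separate rules.
Subsequence A: -13, -27, -41, -55, -69, -83 (linear: a_n = 1 − 14·n).
Subsequence B: 5, 8, 13, 21, 34, 55 (each term equals the sum of the previous two).
Position 13 falls in subsequence A as its term 7, giving -97.
The 14th slot belongs to subsequence B; its 7th term is 89.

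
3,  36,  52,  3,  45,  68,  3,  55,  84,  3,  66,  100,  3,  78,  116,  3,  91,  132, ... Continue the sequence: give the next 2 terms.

3, 105

The terms cycle through 3 interleaved subsequences.
Subsequence A: 3, 3, 3, 3, 3, 3 — the constant sequence 3.
Subsequence B: 36, 45, 55, 66, 78, 91 — triangular numbers starting at T_8.
Subsequence C: 52, 68, 84, 100, 116, 132 — arithmetic, step +16.
Term 19 comes from subsequence A (its 7th entry): 3.
Position 20 → subsequence B, term 7 = 105.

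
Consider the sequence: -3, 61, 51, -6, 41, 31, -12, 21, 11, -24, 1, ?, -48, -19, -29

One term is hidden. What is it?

The slot pattern repeats as ABB (period 3), so there are 2 interleaved tracks.
Stream A is -3, -6, -12, -24, -48, which is multiplying by 2 each time.
Stream B is 61, 51, 41, 31, 21, 11, 1, ?, -19, -29, which is arithmetic with common difference −10.
The gap is stream B's term 8; the rule gives -9.

-9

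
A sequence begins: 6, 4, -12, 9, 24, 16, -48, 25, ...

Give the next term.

Odd-indexed and even-indexed terms follow separate rules.
Track A = 6, -12, 24, -48: multiplying by -2 each time.
Track B = 4, 9, 16, 25: perfect squares starting at 2².
Position 9 → track A, term 5 = 96.

96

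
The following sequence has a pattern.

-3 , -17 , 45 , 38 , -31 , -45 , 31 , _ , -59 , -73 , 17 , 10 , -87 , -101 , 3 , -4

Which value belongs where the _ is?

24

Reading positions in blocks of 4 reveals the pattern AABB — 2 tracks woven together.
Subsequence A: -3, -17, -31, -45, -59, -73, -87, -101 — linear: a_n = 11 − 14·n.
Subsequence B: 45, 38, 31, ?, 17, 10, 3, -4 — linear: a_n = 52 − 7·n.
So the missing entry in subsequence B is 24.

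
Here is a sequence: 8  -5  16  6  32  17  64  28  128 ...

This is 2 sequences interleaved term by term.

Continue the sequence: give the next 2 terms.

39, 256

The terms cycle through 2 interleaved subsequences.
Track A: 8, 16, 32, 64, 128 (geometric, ×2 each step).
Track B: -5, 6, 17, 28 (arithmetic with common difference +11).
The 10th slot belongs to track B; its 5th term is 39.
Position 11 falls in track A as its term 6, giving 256.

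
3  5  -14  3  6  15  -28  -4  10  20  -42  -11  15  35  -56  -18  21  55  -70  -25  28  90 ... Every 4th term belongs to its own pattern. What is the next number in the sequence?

Split by position mod 4: positions 1, 5, 9, … form one track, and each other residue class forms its own.
Track A: 3, 6, 10, 15, 21, 28 — triangular numbers n(n+1)/2 for n = 2, 3, ….
Track B: 5, 15, 20, 35, 55, 90 — each term equals the sum of the previous two.
Track C: -14, -28, -42, -56, -70 — arithmetic, step −14.
Track D: 3, -4, -11, -18, -25 — linear: a_n = 10 − 7·n.
Position 23 → track C, term 6 = -84.

-84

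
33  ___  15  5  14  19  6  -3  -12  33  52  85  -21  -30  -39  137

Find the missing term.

24

Positions follow the repeating pattern AAABBB; grouping by letter gives 2 tracks.
Subsequence A: 33, ?, 15, 6, -3, -12, -21, -30, -39 — subtracting 9 each time.
Subsequence B: 5, 14, 19, 33, 52, 85, 137 — each term equals the sum of the previous two.
The gap is subsequence A's term 2; the rule gives 24.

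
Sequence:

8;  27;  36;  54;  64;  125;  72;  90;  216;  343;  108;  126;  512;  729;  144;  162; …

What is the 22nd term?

The slot pattern repeats as AABB (period 4), so there are 2 interleaved tracks.
Track A = 8, 27, 64, 125, 216, 343, 512, 729: perfect cubes starting at 2³.
Track B = 36, 54, 72, 90, 108, 126, 144, 162: adding 18 each time.
Position 22 → track A, term 12 = 2197.

2197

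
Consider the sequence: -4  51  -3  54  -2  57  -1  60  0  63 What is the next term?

Split by position mod 2 into 2 tracks.
Stream A = -4, -3, -2, -1, 0: adding 1 each time.
Stream B = 51, 54, 57, 60, 63: linear: a_n = 48 + 3·n.
Term 11 comes from stream A (its 6th entry): 1.

1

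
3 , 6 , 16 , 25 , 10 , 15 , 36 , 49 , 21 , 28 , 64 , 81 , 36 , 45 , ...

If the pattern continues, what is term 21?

78

Positions follow the repeating pattern AABB; grouping by letter gives 2 tracks.
Stream A: 3, 6, 10, 15, 21, 28, 36, 45 (triangular numbers n(n+1)/2 for n = 2, 3, …).
Stream B: 16, 25, 36, 49, 64, 81 (perfect squares starting at 4²).
Position 21 falls in stream A as its term 11, giving 78.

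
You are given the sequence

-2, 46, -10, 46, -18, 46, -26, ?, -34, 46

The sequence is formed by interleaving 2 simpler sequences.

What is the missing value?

46

Positions 1, 3, 5, … form one subsequence and positions 2, 4, 6, … form another.
Track A: -2, -10, -18, -26, -34 — arithmetic, step −8.
Track B: 46, 46, 46, ?, 46 — constant 46.
Track B's pattern makes the blank 46.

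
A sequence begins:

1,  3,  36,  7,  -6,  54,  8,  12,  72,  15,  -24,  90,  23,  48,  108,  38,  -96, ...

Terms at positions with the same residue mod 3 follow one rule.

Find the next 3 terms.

126, 61, 192

Split by position mod 3 into 3 tracks.
Stream A = 1, 7, 8, 15, 23, 38: each term equals the sum of the previous two.
Stream B = 3, -6, 12, -24, 48, -96: geometric with ratio -2.
Stream C = 36, 54, 72, 90, 108: arithmetic with common difference +18.
Term 18 comes from stream C (its 6th entry): 126.
Position 19 falls in stream A as its term 7, giving 61.
The 20th slot belongs to stream B; its 7th term is 192.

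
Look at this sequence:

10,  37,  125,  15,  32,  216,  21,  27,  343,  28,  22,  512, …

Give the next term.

Read the sequence 3 terms at a time; column i is its own pattern.
Track A: 10, 15, 21, 28 (triangular numbers n(n+1)/2 for n = 4, 5, …).
Track B: 37, 32, 27, 22 (arithmetic, step −5).
Track C: 125, 216, 343, 512 (perfect cubes starting at 5³).
Position 13 falls in track A as its term 5, giving 36.

36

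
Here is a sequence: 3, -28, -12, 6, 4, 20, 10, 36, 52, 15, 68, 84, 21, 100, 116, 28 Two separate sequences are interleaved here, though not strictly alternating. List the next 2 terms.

Reading positions in blocks of 3 reveals the pattern ABB — 2 tracks woven together.
Track A: 3, 6, 10, 15, 21, 28 (triangular numbers n(n+1)/2 for n = 2, 3, …).
Track B: -28, -12, 4, 20, 36, 52, 68, 84, 100, 116 (arithmetic with common difference +16).
The 17th slot belongs to track B; its 11th term is 132.
Position 18 → track B, term 12 = 148.

132, 148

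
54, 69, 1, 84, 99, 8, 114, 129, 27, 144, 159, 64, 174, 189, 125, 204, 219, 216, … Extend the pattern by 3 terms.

234, 249, 343

Positions follow the repeating pattern AAB; grouping by letter gives 2 tracks.
Track A: 54, 69, 84, 99, 114, 129, 144, 159, 174, 189, 204, 219. Arithmetic, step +15.
Track B: 1, 8, 27, 64, 125, 216. Consecutive cubes n³ from n = 1.
Position 19 falls in track A as its term 13, giving 234.
The 20th slot belongs to track A; its 14th term is 249.
Position 21 falls in track B as its term 7, giving 343.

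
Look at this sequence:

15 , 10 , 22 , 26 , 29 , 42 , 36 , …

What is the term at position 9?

43

Taking every 2nd term gives 2 separate tracks.
Stream A: 15, 22, 29, 36. Linear: a_n = 8 + 7·n.
Stream B: 10, 26, 42. Arithmetic, step +16.
The 9th slot belongs to stream A; its 5th term is 43.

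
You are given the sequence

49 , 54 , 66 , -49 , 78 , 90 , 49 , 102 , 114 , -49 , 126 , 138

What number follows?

Reading positions in blocks of 3 reveals the pattern ABB — 2 tracks woven together.
Track A: 49, -49, 49, -49 — alternating ±49.
Track B: 54, 66, 78, 90, 102, 114, 126, 138 — linear: a_n = 42 + 12·n.
Position 13 → track A, term 5 = 49.

49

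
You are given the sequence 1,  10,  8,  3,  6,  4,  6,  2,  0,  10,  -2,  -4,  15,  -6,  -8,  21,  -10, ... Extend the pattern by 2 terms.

Positions follow the repeating pattern ABB; grouping by letter gives 2 tracks.
Track A: 1, 3, 6, 10, 15, 21 — triangular numbers n(n+1)/2 for n = 1, 2, ….
Track B: 10, 8, 6, 4, 2, 0, -2, -4, -6, -8, -10 — arithmetic with common difference −2.
Position 18 → track B, term 12 = -12.
The 19th slot belongs to track A; its 7th term is 28.

-12, 28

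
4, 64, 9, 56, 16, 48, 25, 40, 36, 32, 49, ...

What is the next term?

The terms cycle through 2 interleaved subsequences.
Track A is 4, 9, 16, 25, 36, 49, which is consecutive squares n² from n = 2.
Track B is 64, 56, 48, 40, 32, which is arithmetic with common difference −8.
Term 12 comes from track B (its 6th entry): 24.

24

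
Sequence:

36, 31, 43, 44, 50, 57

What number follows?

57

Split by position mod 2 into 2 tracks.
Track A: 36, 43, 50 (linear: a_n = 29 + 7·n).
Track B: 31, 44, 57 (arithmetic with common difference +13).
Position 7 falls in track A as its term 4, giving 57.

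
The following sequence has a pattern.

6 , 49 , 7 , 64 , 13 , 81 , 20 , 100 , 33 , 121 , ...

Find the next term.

Split by position mod 2 into 2 tracks.
Stream A: 6, 7, 13, 20, 33 (Fibonacci-style (each term is the sum of the two before it)).
Stream B: 49, 64, 81, 100, 121 (perfect squares starting at 7²).
Position 11 falls in stream A as its term 6, giving 53.

53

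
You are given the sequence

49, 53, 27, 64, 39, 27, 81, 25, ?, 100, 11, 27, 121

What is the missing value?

27

The terms cycle through 3 interleaved subsequences.
Track A = 49, 64, 81, 100, 121: consecutive squares n² from n = 7.
Track B = 53, 39, 25, 11: subtracting 14 each time.
Track C = 27, 27, ?, 27: always 27.
Track C's pattern makes the blank 27.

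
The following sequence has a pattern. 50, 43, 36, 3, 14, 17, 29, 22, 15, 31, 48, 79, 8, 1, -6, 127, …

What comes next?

206

The slot pattern repeats as AAABBB (period 6), so there are 2 interleaved tracks.
Subsequence A: 50, 43, 36, 29, 22, 15, 8, 1, -6 — subtracting 7 each time.
Subsequence B: 3, 14, 17, 31, 48, 79, 127 — each term equals the sum of the previous two.
Position 17 falls in subsequence B as its term 8, giving 206.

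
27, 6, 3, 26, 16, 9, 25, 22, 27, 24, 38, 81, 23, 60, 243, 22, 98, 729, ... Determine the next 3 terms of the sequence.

Split by position mod 3 into 3 tracks.
Track A is 27, 26, 25, 24, 23, 22, which is linear: a_n = 28 − n.
Track B is 6, 16, 22, 38, 60, 98, which is a Fibonacci-like recurrence a_n = a_{n-1} + a_{n-2}.
Track C is 3, 9, 27, 81, 243, 729, which is powers of 3.
Term 19 comes from track A (its 7th entry): 21.
The 20th slot belongs to track B; its 7th term is 158.
Position 21 → track C, term 7 = 2187.

21, 158, 2187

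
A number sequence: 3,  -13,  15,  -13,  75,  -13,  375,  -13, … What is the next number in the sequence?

The terms cycle through 2 interleaved subsequences.
Track A: 3, 15, 75, 375 — a geometric progression (common ratio 5).
Track B: -13, -13, -13, -13 — constant -13.
Term 9 comes from track A (its 5th entry): 1875.

1875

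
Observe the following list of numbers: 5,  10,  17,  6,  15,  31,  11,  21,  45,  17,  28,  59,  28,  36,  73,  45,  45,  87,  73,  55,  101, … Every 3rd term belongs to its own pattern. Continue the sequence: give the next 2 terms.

118, 66

The terms cycle through 3 interleaved subsequences.
Stream A is 5, 6, 11, 17, 28, 45, 73, which is Fibonacci-style (each term is the sum of the two before it).
Stream B is 10, 15, 21, 28, 36, 45, 55, which is triangular numbers starting at T_4.
Stream C is 17, 31, 45, 59, 73, 87, 101, which is linear: a_n = 3 + 14·n.
The 22nd slot belongs to stream A; its 8th term is 118.
Term 23 comes from stream B (its 8th entry): 66.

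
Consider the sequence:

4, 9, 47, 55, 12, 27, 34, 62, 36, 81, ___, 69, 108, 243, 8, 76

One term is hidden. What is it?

Taking every 4th term gives 4 separate tracks.
Stream A: 4, 12, 36, 108 — geometric, ×3 each step.
Stream B: 9, 27, 81, 243 — powers of 3.
Stream C: 47, 34, ?, 8 — arithmetic with common difference −13.
Stream D: 55, 62, 69, 76 — arithmetic, step +7.
Filling stream C at index 3 by its rule yields 21.

21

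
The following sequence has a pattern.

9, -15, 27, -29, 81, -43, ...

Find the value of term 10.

-71

The terms cycle through 2 interleaved subsequences.
Track A = 9, 27, 81: successive powers of 3.
Track B = -15, -29, -43: arithmetic, step −14.
The 10th slot belongs to track B; its 5th term is -71.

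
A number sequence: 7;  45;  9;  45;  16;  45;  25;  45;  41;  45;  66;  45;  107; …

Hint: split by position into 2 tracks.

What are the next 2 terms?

45, 173

Split by position mod 2 into 2 tracks.
Track A = 7, 9, 16, 25, 41, 66, 107: Fibonacci-style (each term is the sum of the two before it).
Track B = 45, 45, 45, 45, 45, 45: always 45.
The 14th slot belongs to track B; its 7th term is 45.
Term 15 comes from track A (its 8th entry): 173.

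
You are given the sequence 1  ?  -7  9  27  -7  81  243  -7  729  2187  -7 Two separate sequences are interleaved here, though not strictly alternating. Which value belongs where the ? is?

3

The slot pattern repeats as AAB (period 3), so there are 2 interleaved tracks.
Track A: 1, ?, 9, 27, 81, 243, 729, 2187. Successive powers of 3.
Track B: -7, -7, -7, -7. Constant -7.
Filling track A at index 2 by its rule yields 3.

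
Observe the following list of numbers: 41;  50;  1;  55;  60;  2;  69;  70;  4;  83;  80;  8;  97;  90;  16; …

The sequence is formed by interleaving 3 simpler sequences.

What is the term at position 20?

The terms cycle through 3 interleaved subsequences.
Stream A: 41, 55, 69, 83, 97 — arithmetic with common difference +14.
Stream B: 50, 60, 70, 80, 90 — arithmetic with common difference +10.
Stream C: 1, 2, 4, 8, 16 — powers of 2.
Position 20 → stream B, term 7 = 110.

110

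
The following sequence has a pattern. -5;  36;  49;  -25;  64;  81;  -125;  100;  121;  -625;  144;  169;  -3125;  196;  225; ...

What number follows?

Reading positions in blocks of 3 reveals the pattern ABB — 2 tracks woven together.
Stream A: -5, -25, -125, -625, -3125. Geometric, ×5 each step.
Stream B: 36, 49, 64, 81, 100, 121, 144, 169, 196, 225. The squares 6², 7², 8², ….
The 16th slot belongs to stream A; its 6th term is -15625.

-15625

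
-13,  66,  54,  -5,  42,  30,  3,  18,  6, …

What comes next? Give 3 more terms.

11, -6, -18

Reading positions in blocks of 3 reveals the pattern ABB — 2 tracks woven together.
Stream A = -13, -5, 3: arithmetic, step +8.
Stream B = 66, 54, 42, 30, 18, 6: arithmetic, step −12.
The 10th slot belongs to stream A; its 4th term is 11.
Term 11 comes from stream B (its 7th entry): -6.
Position 12 → stream B, term 8 = -18.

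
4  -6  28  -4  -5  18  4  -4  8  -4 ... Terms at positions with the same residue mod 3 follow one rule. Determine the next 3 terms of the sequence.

Taking every 3rd term gives 3 separate tracks.
Track A: 4, -4, 4, -4 — oscillating between 4 and -4.
Track B: -6, -5, -4 — adding 1 each time.
Track C: 28, 18, 8 — arithmetic with common difference −10.
Term 11 comes from track B (its 4th entry): -3.
Position 12 → track C, term 4 = -2.
The 13th slot belongs to track A; its 5th term is 4.

-3, -2, 4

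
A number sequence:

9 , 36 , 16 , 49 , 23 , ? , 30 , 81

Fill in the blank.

Odd-indexed and even-indexed terms follow separate rules.
Stream A: 9, 16, 23, 30. Adding 7 each time.
Stream B: 36, 49, ?, 81. Perfect squares starting at 6².
Filling stream B at index 3 by its rule yields 64.

64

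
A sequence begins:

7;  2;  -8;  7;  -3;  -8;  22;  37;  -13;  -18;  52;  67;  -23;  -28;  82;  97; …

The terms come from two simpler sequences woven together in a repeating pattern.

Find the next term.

-33

Reading positions in blocks of 4 reveals the pattern AABB — 2 tracks woven together.
Track A = 7, 2, -3, -8, -13, -18, -23, -28: arithmetic, step −5.
Track B = -8, 7, 22, 37, 52, 67, 82, 97: arithmetic, step +15.
The 17th slot belongs to track A; its 9th term is -33.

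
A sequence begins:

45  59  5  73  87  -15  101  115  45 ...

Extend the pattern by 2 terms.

The slot pattern repeats as AAB (period 3), so there are 2 interleaved tracks.
Subsequence A: 45, 59, 73, 87, 101, 115 (arithmetic with common difference +14).
Subsequence B: 5, -15, 45 (geometric with ratio -3).
Position 10 → subsequence A, term 7 = 129.
Position 11 falls in subsequence A as its term 8, giving 143.

129, 143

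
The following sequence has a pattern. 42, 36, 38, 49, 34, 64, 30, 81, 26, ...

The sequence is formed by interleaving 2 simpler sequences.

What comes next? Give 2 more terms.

Positions 1, 3, 5, … form one subsequence and positions 2, 4, 6, … form another.
Stream A: 42, 38, 34, 30, 26 (arithmetic with common difference −4).
Stream B: 36, 49, 64, 81 (the squares 6², 7², 8², …).
Term 10 comes from stream B (its 5th entry): 100.
Position 11 → stream A, term 6 = 22.

100, 22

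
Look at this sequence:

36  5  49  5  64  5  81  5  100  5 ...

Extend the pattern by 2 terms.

Taking every 2nd term gives 2 separate tracks.
Subsequence A: 36, 49, 64, 81, 100 (consecutive squares n² from n = 6).
Subsequence B: 5, 5, 5, 5, 5 (the constant sequence 5).
Position 11 falls in subsequence A as its term 6, giving 121.
The 12th slot belongs to subsequence B; its 6th term is 5.

121, 5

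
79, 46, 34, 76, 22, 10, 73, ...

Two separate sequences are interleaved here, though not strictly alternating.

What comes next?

-2

Positions follow the repeating pattern ABB; grouping by letter gives 2 tracks.
Stream A: 79, 76, 73 (arithmetic, step −3).
Stream B: 46, 34, 22, 10 (subtracting 12 each time).
Term 8 comes from stream B (its 5th entry): -2.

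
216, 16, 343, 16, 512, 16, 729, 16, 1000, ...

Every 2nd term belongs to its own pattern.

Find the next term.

16

The terms cycle through 2 interleaved subsequences.
Subsequence A is 216, 343, 512, 729, 1000, which is perfect cubes starting at 6³.
Subsequence B is 16, 16, 16, 16, which is always 16.
The 10th slot belongs to subsequence B; its 5th term is 16.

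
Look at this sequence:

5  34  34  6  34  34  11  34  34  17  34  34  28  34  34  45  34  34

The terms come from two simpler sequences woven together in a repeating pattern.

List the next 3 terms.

73, 34, 34

Positions follow the repeating pattern ABB; grouping by letter gives 2 tracks.
Stream A: 5, 6, 11, 17, 28, 45 — a Fibonacci-like recurrence a_n = a_{n-1} + a_{n-2}.
Stream B: 34, 34, 34, 34, 34, 34, 34, 34, 34, 34, 34, 34 — always 34.
Term 19 comes from stream A (its 7th entry): 73.
Term 20 comes from stream B (its 13th entry): 34.
Position 21 → stream B, term 14 = 34.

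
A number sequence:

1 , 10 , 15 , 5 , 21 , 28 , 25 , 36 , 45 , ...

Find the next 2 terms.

The slot pattern repeats as ABB (period 3), so there are 2 interleaved tracks.
Track A: 1, 5, 25. Successive powers of 5.
Track B: 10, 15, 21, 28, 36, 45. The triangular numbers T_4, T_5, ….
Term 10 comes from track A (its 4th entry): 125.
Term 11 comes from track B (its 7th entry): 55.

125, 55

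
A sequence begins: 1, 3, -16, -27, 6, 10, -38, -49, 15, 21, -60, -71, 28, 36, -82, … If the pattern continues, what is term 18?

Reading positions in blocks of 4 reveals the pattern AABB — 2 tracks woven together.
Stream A is 1, 3, 6, 10, 15, 21, 28, 36, which is triangular numbers starting at T_1.
Stream B is -16, -27, -38, -49, -60, -71, -82, which is linear: a_n = -5 − 11·n.
The 18th slot belongs to stream A; its 10th term is 55.

55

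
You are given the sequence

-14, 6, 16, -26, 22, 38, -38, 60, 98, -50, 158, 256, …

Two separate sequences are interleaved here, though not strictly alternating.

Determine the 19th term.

-86

Positions follow the repeating pattern ABB; grouping by letter gives 2 tracks.
Stream A = -14, -26, -38, -50: arithmetic, step −12.
Stream B = 6, 16, 22, 38, 60, 98, 158, 256: Fibonacci-style (each term is the sum of the two before it).
Term 19 comes from stream A (its 7th entry): -86.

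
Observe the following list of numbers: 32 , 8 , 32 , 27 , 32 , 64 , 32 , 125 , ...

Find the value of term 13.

Positions 1, 3, 5, … form one subsequence and positions 2, 4, 6, … form another.
Stream A: 32, 32, 32, 32 (constant 32).
Stream B: 8, 27, 64, 125 (the cubes 2³, 3³, 4³, …).
Position 13 falls in stream A as its term 7, giving 32.

32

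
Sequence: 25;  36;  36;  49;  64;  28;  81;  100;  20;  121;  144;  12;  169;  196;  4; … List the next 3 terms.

Reading positions in blocks of 3 reveals the pattern AAB — 2 tracks woven together.
Track A: 25, 36, 49, 64, 81, 100, 121, 144, 169, 196 — the squares 5², 6², 7², ….
Track B: 36, 28, 20, 12, 4 — subtracting 8 each time.
Position 16 → track A, term 11 = 225.
Position 17 falls in track A as its term 12, giving 256.
Term 18 comes from track B (its 6th entry): -4.

225, 256, -4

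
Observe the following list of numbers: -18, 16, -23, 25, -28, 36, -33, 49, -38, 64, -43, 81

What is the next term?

Taking every 2nd term gives 2 separate tracks.
Subsequence A is -18, -23, -28, -33, -38, -43, which is linear: a_n = -13 − 5·n.
Subsequence B is 16, 25, 36, 49, 64, 81, which is consecutive squares n² from n = 4.
The 13th slot belongs to subsequence A; its 7th term is -48.

-48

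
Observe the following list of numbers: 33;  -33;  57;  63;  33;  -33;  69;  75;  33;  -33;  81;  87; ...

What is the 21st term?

The slot pattern repeats as AABB (period 4), so there are 2 interleaved tracks.
Subsequence A: 33, -33, 33, -33, 33, -33 (the oscillation 33·(−1)^(n+1)).
Subsequence B: 57, 63, 69, 75, 81, 87 (arithmetic with common difference +6).
Position 21 falls in subsequence A as its term 11, giving 33.

33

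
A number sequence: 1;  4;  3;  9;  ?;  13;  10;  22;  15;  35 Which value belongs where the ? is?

The terms cycle through 2 interleaved subsequences.
Track A: 1, 3, ?, 10, 15 — triangular numbers n(n+1)/2 for n = 1, 2, ….
Track B: 4, 9, 13, 22, 35 — a Fibonacci-like recurrence a_n = a_{n-1} + a_{n-2}.
The gap is track A's term 3; the rule gives 6.

6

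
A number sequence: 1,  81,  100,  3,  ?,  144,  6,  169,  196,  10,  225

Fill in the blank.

Reading positions in blocks of 3 reveals the pattern ABB — 2 tracks woven together.
Subsequence A is 1, 3, 6, 10, which is triangular numbers n(n+1)/2 for n = 1, 2, ….
Subsequence B is 81, 100, ?, 144, 169, 196, 225, which is consecutive squares n² from n = 9.
So the missing entry in subsequence B is 121.

121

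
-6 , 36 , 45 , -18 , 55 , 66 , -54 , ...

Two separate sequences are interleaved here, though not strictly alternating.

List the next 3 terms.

The slot pattern repeats as ABB (period 3), so there are 2 interleaved tracks.
Subsequence A: -6, -18, -54 (multiplying by 3 each time).
Subsequence B: 36, 45, 55, 66 (triangular numbers n(n+1)/2 for n = 8, 9, …).
Position 8 → subsequence B, term 5 = 78.
Position 9 falls in subsequence B as its term 6, giving 91.
The 10th slot belongs to subsequence A; its 4th term is -162.

78, 91, -162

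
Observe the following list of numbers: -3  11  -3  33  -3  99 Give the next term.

-3

Odd-indexed and even-indexed terms follow separate rules.
Subsequence A: -3, -3, -3 (always -3).
Subsequence B: 11, 33, 99 (a geometric progression (common ratio 3)).
Position 7 falls in subsequence A as its term 4, giving -3.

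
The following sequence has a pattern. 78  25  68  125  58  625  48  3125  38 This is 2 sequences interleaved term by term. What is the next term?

Positions 1, 3, 5, … form one subsequence and positions 2, 4, 6, … form another.
Track A is 78, 68, 58, 48, 38, which is subtracting 10 each time.
Track B is 25, 125, 625, 3125, which is powers 5^2, 5^3, 5^4, ….
The 10th slot belongs to track B; its 5th term is 15625.

15625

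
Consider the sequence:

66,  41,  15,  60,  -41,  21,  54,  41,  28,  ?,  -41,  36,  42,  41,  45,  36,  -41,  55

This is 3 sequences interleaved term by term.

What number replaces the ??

48

Read the sequence 3 terms at a time; column i is its own pattern.
Track A = 66, 60, 54, ?, 42, 36: linear: a_n = 72 − 6·n.
Track B = 41, -41, 41, -41, 41, -41: alternating ±41.
Track C = 15, 21, 28, 36, 45, 55: triangular numbers n(n+1)/2 for n = 5, 6, ….
So the missing entry in track A is 48.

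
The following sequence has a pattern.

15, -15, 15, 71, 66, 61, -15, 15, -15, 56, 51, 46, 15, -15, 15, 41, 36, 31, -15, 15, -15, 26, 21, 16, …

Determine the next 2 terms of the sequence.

15, -15

The slot pattern repeats as AAABBB (period 6), so there are 2 interleaved tracks.
Track A is 15, -15, 15, -15, 15, -15, 15, -15, 15, -15, 15, -15, which is alternating ±15.
Track B is 71, 66, 61, 56, 51, 46, 41, 36, 31, 26, 21, 16, which is linear: a_n = 76 − 5·n.
Position 25 falls in track A as its term 13, giving 15.
Position 26 → track A, term 14 = -15.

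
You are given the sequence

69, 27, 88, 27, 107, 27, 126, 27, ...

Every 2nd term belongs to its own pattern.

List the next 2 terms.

145, 27

The terms cycle through 2 interleaved subsequences.
Track A is 69, 88, 107, 126, which is arithmetic with common difference +19.
Track B is 27, 27, 27, 27, which is constant 27.
The 9th slot belongs to track A; its 5th term is 145.
Position 10 falls in track B as its term 5, giving 27.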